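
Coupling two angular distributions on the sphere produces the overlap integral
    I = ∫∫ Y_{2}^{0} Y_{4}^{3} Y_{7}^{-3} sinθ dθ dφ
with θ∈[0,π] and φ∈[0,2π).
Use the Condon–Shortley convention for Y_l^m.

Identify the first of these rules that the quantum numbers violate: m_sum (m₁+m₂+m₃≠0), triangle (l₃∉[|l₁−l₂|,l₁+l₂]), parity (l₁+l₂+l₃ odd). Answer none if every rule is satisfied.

triangle

m₁+m₂+m₃ = 0 + 3 − 3 = 0  ✓
triangle: |2−4|=2 ≤ l₃=7 ≤ 2+4=6  ✗
parity: l₁+l₂+l₃ = 13 is odd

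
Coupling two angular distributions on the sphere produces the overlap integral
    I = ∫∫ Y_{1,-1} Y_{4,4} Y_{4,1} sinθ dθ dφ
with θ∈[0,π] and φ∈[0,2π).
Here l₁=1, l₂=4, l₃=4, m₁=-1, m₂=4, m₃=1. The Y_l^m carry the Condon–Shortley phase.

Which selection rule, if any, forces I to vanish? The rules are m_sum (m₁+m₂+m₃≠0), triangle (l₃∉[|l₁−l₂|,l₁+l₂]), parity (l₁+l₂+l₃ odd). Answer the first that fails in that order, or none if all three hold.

m_sum

azimuthal sum: -1 + 4 + 1 = 4  ✗
3 ≤ 4 ≤ 5 (triangle on l)
L = 1 + 4 + 4 = 9 (odd)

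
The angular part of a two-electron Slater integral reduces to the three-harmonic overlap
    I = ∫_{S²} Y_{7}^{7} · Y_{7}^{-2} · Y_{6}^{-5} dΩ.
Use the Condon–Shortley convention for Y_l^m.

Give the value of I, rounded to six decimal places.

Checks pass: Σm=0; 20 even; l₃=6∈[0,14].
(2·7+1)(2·7+1)(2·6+1) = 2925
Δ: 8! 6! 6! / 21! → 1/2444321880
sum: t=1:−1/2612736000 t=2:+1/20736000 t=3:−1/1658880 t=4:+1/746496 t=5:−1/1658880 t=6:+1/20736000 t=7:−1/2612736000 = 1/4354560
3j²(7 7 6; 0 0 0) = Δ·Π!·Σ² = 1000/138567  (sign +1)
sum: t=0:+1/3483648000 = 1/3483648000
3j²(7 7 6; 7 -2 -5) = Δ·Π!·Σ² = 33/6460  (sign -1)
combine: 4πI² = 2925·1000/138567·33/6460 = 11250/104329
take √, sign -1: I = -0.09263366

-0.092634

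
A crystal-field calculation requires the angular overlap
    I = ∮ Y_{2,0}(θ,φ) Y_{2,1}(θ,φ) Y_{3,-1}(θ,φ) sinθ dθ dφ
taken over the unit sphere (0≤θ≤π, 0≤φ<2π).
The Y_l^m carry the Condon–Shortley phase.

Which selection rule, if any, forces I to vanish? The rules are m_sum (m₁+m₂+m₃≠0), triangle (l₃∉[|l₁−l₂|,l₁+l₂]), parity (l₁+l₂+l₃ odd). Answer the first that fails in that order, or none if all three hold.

parity

m₁+m₂+m₃ = 0 + 1 − 1 = 0  ✓
triangle: |2−2|=0 ≤ l₃=3 ≤ 2+2=4  ✓
parity: l₁+l₂+l₃ = 7 is odd  ✗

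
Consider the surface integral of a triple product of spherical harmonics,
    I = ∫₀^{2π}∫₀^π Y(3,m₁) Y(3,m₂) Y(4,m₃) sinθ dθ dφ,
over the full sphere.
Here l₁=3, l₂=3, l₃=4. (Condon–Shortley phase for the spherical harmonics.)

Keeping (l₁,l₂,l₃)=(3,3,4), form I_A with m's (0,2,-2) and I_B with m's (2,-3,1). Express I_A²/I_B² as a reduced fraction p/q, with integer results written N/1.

1/10

l's match ⇒ only the (l;m) 3-j factors differ between A and B.
A: triangle coeff Δ(3,3,4) = 1/34650; Σ_t [1,2]: t=1:−1/96 t=2:+1/72 = 1/288; (3j)²=1/462 [(3 3 4; 0 2 -2)], sign=+1
B: triangle coeff Δ(3,3,4) = 1/34650; Σ_t [0,0]: t=0:+1/288 = 1/288; (3j)²=5/231 [(3 3 4; 2 -3 1)], sign=-1
I_A²/I_B² = (1/462)/(5/231) = 1/10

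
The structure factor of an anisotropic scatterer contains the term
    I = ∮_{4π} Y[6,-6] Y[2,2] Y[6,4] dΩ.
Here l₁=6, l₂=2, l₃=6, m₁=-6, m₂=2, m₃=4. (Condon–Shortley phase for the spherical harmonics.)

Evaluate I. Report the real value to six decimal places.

-0.076075

Checks pass: Σm=0; 14 even; l₃=6∈[4,8].
(2·6+1)(2·2+1)(2·6+1) = 845
Δ: 2! 10! 2! / 15! → 1/90090
sum: t=0:+1/69120 t=1:−1/14400 t=2:+1/69120 = -7/172800
3j²(6 2 6; 0 0 0) = Δ·Π!·Σ² = 14/715  (sign -1)
sum: t=2:+1/14515200 = 1/14515200
3j²(6 2 6; -6 2 4) = Δ·Π!·Σ² = 2/455  (sign +1)
combine: 4πI² = 845·14/715·2/455 = 4/55
take √, sign -1: I = -0.07607531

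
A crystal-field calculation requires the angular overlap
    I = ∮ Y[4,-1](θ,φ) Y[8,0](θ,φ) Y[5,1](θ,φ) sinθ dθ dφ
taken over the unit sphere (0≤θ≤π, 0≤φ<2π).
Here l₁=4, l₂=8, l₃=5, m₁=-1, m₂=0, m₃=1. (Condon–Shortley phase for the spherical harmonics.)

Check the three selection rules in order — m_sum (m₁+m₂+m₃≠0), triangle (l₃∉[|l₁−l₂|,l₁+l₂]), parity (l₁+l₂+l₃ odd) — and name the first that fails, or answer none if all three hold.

azimuthal sum: -1 + 0 + 1 = 0  ✓
4 ≤ 5 ≤ 12 (triangle on l)  ✓
L = 4 + 8 + 5 = 17 (odd)  ✗

parity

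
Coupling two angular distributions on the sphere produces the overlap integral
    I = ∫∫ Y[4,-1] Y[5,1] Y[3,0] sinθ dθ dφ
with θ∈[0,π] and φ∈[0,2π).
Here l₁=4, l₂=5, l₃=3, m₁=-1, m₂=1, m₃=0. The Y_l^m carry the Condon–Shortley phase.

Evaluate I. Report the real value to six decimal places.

Rules hold: Σm=0, L=12 even, 1≤3≤9.
N = 9·11·7 = 693
Δ = 6!·2!·4!/13! = 1/180180
Racah Σ t=2..4: t=2:+1/576 t=3:−1/144 t=4:+1/576 = -1/288
⇒ 3j(4 5 3; 0 0 0)² = 20/1001, sgn +1
Racah Σ t=3..5: t=3:−1/432 t=4:+1/192 t=5:−1/1440 = 19/8640
⇒ 3j(4 5 3; -1 1 0)² = 361/30030, sgn -1
4πI² = N·(3j₀)²·(3jₘ)² = 2166/13013
I = -1·√(0.166449/4π) = -0.11508947

-0.115089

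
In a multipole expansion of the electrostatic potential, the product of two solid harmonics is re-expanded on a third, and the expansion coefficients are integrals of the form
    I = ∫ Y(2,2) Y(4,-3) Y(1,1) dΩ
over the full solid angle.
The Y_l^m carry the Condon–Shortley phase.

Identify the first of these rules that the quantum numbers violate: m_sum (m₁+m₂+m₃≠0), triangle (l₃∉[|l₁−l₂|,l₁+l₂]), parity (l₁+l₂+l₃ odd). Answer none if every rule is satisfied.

triangle

azimuthal sum: 2 − 3 + 1 = 0  ✓
2 ≤ 1 ≤ 6 (triangle on l)  ✗
L = 2 + 4 + 1 = 7 (odd)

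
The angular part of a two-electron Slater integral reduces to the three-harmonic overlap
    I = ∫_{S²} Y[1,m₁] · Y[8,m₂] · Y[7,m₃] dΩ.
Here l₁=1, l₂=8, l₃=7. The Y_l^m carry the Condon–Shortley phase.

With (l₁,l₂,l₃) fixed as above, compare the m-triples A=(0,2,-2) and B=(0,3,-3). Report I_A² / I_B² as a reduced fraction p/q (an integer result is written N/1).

12/11

Shared (l₁,l₂,l₃)=(1,8,7): N and (l;000)² cancel in I_A²/I_B².
A: Δ = 2!·0!·14!/17! = 1/2040; Racah Σ t=1..1: t=1:−1/43545600 = -1/43545600; ⇒ 3j(1 8 7; 0 2 -2)² = 1/34, sgn +1
B: Δ = 2!·0!·14!/17! = 1/2040; Racah Σ t=1..1: t=1:−1/87091200 = -1/87091200; ⇒ 3j(1 8 7; 0 3 -3)² = 11/408, sgn -1
I_A²/I_B² = (1/34)/(11/408) = 12/11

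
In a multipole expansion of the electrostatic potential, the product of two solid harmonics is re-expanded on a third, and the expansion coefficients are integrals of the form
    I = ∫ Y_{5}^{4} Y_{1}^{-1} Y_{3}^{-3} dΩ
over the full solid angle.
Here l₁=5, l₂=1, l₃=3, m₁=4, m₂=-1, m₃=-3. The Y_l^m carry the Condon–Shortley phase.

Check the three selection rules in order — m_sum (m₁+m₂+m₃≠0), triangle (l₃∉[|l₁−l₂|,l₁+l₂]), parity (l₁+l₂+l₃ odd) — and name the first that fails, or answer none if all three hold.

m₁+m₂+m₃ = 4 − 1 − 3 = 0  ✓
triangle: |5−1|=4 ≤ l₃=3 ≤ 5+1=6  ✗
parity: l₁+l₂+l₃ = 9 is odd

triangle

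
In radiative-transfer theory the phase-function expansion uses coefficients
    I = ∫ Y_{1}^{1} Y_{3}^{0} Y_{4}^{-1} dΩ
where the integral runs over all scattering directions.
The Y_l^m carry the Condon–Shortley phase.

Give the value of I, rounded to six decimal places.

m-sum 0 ✓  L=8 even ✓  2≤4≤4 ✓
Π(2lᵢ+1) = 3×7×9 = 189
triangle coeff Δ(1,3,4) = 1/252
Σ_t [0,0]: t=0:+1/36 = 1/36
(3j)²=4/63 [(1 3 4; 0 0 0)], sign=+1
Σ_t [0,0]: t=0:+1/72 = 1/72
(3j)²=5/126 [(1 3 4; 1 0 -1)], sign=-1
⇒ 4πI² = 10/21
I = (-1)√(10/21/(4π)) = -0.19466390

-0.194664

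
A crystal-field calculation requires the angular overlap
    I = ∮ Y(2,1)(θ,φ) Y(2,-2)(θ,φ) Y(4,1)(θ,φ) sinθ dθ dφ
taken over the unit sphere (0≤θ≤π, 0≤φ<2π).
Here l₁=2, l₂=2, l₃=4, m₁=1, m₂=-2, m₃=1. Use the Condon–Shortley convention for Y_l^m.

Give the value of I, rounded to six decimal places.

Checks pass: Σm=0; 8 even; l₃=4∈[0,4].
(2·2+1)(2·2+1)(2·4+1) = 225
Δ: 0! 4! 4! / 9! → 1/630
sum: t=0:+1/16 = 1/16
3j²(2 2 4; 0 0 0) = Δ·Π!·Σ² = 2/35  (sign +1)
sum: t=0:+1/144 = 1/144
3j²(2 2 4; 1 -2 1) = Δ·Π!·Σ² = 1/126  (sign -1)
combine: 4πI² = 225·2/35·1/126 = 5/49
take √, sign -1: I = -0.09011188

-0.090112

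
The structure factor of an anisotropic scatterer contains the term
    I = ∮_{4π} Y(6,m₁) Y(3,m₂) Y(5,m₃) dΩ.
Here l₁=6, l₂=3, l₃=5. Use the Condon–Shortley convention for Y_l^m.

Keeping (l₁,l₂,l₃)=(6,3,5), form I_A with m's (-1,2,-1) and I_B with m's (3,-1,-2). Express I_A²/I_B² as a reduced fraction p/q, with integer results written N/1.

Same 6,3,5: normalisation and zero-m 3j drop out of the ratio.
A: Δ: 4! 8! 2! / 15! → 1/675675; sum: t=3:−1/6912 t=4:+1/17280 = -1/11520; 3j²(6 3 5; -1 2 -1) = Δ·Π!·Σ² = 2/143  (sign -1)
B: Δ: 4! 8! 2! / 15! → 1/675675; sum: t=0:+1/34560 t=1:−1/8640 t=2:+1/40320 = -1/16128; 3j²(6 3 5; 3 -1 -2) = Δ·Π!·Σ² = 18/1001  (sign +1)
I_A²/I_B² = (2/143)/(18/1001) = 7/9

7/9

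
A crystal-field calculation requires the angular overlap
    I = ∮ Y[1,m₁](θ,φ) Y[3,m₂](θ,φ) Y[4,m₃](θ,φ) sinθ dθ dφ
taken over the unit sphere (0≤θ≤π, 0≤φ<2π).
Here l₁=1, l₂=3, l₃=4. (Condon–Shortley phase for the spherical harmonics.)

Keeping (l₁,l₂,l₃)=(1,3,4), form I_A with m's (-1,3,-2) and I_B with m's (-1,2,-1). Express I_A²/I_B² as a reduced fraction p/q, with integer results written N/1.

1/3

l's match ⇒ only the (l;m) 3-j factors differ between A and B.
A: triangle coeff Δ(1,3,4) = 1/252; Σ_t [0,0]: t=0:+1/1440 = 1/1440; (3j)²=1/252 [(1 3 4; -1 3 -2)], sign=+1
B: triangle coeff Δ(1,3,4) = 1/252; Σ_t [0,0]: t=0:+1/240 = 1/240; (3j)²=1/84 [(1 3 4; -1 2 -1)], sign=-1
I_A²/I_B² = (1/252)/(1/84) = 1/3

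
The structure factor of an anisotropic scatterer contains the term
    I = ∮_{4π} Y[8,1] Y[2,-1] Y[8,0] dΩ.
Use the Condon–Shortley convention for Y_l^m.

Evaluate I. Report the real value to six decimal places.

-0.023001

Rules hold: Σm=0, L=18 even, 6≤8≤10.
N = 17·5·17 = 1445
Δ = 2!·14!·2!/19! = 1/348840
Racah Σ t=0..2: t=0:+1/116121600 t=1:−1/25401600 t=2:+1/116121600 = -1/45158400
⇒ 3j(8 2 8; 0 0 0)² = 24/1615, sgn -1
Racah Σ t=0..1: t=0:+1/50803200 t=1:−1/58060800 = 1/406425600
⇒ 3j(8 2 8; 1 -1 0)² = 1/3230, sgn +1
4πI² = N·(3j₀)²·(3jₘ)² = 12/1805
I = -1·√(0.0066482/4π) = -0.02300102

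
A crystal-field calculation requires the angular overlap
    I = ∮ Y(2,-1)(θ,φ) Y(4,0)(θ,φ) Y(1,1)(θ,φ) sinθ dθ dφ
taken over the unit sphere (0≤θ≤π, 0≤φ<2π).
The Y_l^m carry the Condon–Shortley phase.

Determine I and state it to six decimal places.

0.000000

l₃=1 ∉ [2,6] — triangle fails ⇒ I = 0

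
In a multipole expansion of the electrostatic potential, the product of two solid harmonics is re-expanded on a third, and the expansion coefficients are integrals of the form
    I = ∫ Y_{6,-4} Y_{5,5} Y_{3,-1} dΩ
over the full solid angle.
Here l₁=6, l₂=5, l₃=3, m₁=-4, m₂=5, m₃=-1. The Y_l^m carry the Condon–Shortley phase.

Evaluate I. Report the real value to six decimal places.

-0.152880

m-sum 0 ✓  L=14 even ✓  1≤3≤11 ✓
Π(2lᵢ+1) = 13×11×7 = 1001
triangle coeff Δ(6,5,3) = 1/675675
Σ_t [3,5]: t=3:−1/8640 t=4:+1/2304 t=5:−1/8640 = 7/34560
(3j)²=7/429 [(6 5 3; 0 0 0)], sign=-1
Σ_t [8,8]: t=8:+1/322560 = 1/322560
(3j)²=18/1001 [(6 5 3; -4 5 -1)], sign=+1
⇒ 4πI² = 42/143
I = (-1)√(42/143/(4π)) = -0.15288036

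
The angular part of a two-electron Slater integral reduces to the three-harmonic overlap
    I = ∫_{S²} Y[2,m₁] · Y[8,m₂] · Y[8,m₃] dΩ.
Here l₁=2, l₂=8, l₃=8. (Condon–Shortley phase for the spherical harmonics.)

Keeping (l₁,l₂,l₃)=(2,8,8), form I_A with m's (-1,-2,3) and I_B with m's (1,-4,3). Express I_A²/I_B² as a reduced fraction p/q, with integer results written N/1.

l's match ⇒ only the (l;m) 3-j factors differ between A and B.
A: triangle coeff Δ(2,8,8) = 1/348840; Σ_t [1,2]: t=1:−1/87091200 t=2:+1/174182400 = -1/174182400; (3j)²=55/7752 [(2 8 8; -1 -2 3)], sign=+1
B: triangle coeff Δ(2,8,8) = 1/348840; Σ_t [0,1]: t=0:+1/174182400 t=1:−1/479001600 = 1/273715200; (3j)²=49/3876 [(2 8 8; 1 -4 3)], sign=-1
I_A²/I_B² = (55/7752)/(49/3876) = 55/98

55/98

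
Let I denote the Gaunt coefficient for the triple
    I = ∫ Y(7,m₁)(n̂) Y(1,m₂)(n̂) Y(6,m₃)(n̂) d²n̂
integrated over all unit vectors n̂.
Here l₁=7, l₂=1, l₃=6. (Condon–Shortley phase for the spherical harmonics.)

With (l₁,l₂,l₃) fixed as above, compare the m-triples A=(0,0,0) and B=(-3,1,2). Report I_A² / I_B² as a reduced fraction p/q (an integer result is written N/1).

l's match ⇒ only the (l;m) 3-j factors differ between A and B.
A: triangle coeff Δ(7,1,6) = 1/1365; Σ_t [1,1]: t=1:−1/518400 = -1/518400; (3j)²=7/195 [(7 1 6; 0 0 0)], sign=-1
B: triangle coeff Δ(7,1,6) = 1/1365; Σ_t [2,2]: t=2:+1/1935360 = 1/1935360; (3j)²=3/91 [(7 1 6; -3 1 2)], sign=+1
I_A²/I_B² = (7/195)/(3/91) = 49/45

49/45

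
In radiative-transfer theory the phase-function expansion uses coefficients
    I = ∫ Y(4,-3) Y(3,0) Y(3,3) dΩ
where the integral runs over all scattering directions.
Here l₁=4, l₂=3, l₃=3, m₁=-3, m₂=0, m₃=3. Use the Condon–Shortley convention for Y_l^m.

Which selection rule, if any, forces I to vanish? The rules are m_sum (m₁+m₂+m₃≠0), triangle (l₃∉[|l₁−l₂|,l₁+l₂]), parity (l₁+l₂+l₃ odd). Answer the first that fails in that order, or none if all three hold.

azimuthal sum: -3 + 0 + 3 = 0  ✓
1 ≤ 3 ≤ 7 (triangle on l)  ✓
L = 4 + 3 + 3 = 10 (even)  ✓

none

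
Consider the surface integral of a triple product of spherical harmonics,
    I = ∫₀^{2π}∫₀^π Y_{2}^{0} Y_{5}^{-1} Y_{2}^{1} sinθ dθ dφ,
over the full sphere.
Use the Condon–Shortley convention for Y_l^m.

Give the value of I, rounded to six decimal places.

0.000000

triangle: need 3≤l₃≤7, have 2; I=0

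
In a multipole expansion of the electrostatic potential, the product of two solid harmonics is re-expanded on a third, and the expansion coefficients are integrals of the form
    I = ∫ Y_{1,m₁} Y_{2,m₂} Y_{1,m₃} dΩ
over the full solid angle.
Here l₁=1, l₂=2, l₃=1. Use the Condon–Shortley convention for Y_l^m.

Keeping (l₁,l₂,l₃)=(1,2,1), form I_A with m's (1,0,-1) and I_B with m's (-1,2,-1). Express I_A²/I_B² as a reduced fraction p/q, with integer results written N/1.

1/6

l's match ⇒ only the (l;m) 3-j factors differ between A and B.
A: triangle coeff Δ(1,2,1) = 1/30; Σ_t [0,0]: t=0:+1/4 = 1/4; (3j)²=1/30 [(1 2 1; 1 0 -1)], sign=+1
B: triangle coeff Δ(1,2,1) = 1/30; Σ_t [2,2]: t=2:+1/4 = 1/4; (3j)²=1/5 [(1 2 1; -1 2 -1)], sign=+1
I_A²/I_B² = (1/30)/(1/5) = 1/6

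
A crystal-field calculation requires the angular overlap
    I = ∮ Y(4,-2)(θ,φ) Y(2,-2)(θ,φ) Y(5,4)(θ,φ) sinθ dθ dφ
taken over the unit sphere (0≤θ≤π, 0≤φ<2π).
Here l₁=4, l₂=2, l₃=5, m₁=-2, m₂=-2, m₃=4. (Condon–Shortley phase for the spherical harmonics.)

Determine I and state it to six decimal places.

0.000000

l₁+l₂+l₃=11 is odd: 3j(l;000)=0 ⇒ I=0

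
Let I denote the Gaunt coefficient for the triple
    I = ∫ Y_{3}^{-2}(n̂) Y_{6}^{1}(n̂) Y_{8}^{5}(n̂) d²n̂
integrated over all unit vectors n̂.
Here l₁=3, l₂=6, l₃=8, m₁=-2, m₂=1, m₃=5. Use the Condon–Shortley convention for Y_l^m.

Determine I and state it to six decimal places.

m-sum = -2 + 1 + 5 = 4 ≠ 0 ⇒ I = 0

0.000000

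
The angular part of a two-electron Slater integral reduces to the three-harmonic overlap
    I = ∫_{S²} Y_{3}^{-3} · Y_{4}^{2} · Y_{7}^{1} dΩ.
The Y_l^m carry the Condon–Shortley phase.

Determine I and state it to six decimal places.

Rules hold: Σm=0, L=14 even, 1≤7≤7.
N = 7·9·15 = 945
Δ = 0!·6!·8!/15! = 1/45045
Racah Σ t=0..0: t=0:+1/20736 = 1/20736
⇒ 3j(3 4 7; 0 0 0)² = 35/1287, sgn -1
Racah Σ t=0..0: t=0:+1/1036800 = 1/1036800
⇒ 3j(3 4 7; -3 2 1)² = 4/6435, sgn +1
4πI² = N·(3j₀)²·(3jₘ)² = 980/61347
I = -1·√(0.0159747/4π) = -0.03565426

-0.035654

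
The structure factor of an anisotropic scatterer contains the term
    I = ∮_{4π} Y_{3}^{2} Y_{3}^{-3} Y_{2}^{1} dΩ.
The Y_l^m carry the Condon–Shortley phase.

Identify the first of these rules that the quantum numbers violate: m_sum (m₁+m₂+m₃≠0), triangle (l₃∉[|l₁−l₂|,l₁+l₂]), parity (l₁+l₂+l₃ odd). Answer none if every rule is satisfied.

Σmᵢ = 0  ✓
l₃∈[|l₁−l₂|,l₁+l₂]=[0,6], have l₃=2  ✓
Σlᵢ = 8 ⇒ even  ✓

none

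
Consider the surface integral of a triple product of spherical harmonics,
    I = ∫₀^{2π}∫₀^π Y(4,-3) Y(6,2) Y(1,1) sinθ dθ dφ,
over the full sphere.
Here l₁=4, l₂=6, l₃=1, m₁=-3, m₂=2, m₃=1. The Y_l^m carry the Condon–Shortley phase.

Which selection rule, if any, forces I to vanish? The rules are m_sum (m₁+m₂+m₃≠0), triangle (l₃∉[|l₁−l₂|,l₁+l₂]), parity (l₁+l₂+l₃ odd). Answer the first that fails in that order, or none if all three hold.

m₁+m₂+m₃ = -3 + 2 + 1 = 0  ✓
triangle: |4−6|=2 ≤ l₃=1 ≤ 4+6=10  ✗
parity: l₁+l₂+l₃ = 11 is odd

triangle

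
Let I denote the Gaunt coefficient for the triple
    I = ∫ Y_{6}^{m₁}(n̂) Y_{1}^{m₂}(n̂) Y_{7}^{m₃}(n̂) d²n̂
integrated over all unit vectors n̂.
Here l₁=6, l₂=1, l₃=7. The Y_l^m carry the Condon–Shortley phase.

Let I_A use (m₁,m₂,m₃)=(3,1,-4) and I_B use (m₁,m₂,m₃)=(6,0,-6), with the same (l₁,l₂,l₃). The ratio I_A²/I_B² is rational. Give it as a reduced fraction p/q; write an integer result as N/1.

55/13

Shared (l₁,l₂,l₃)=(6,1,7): N and (l;000)² cancel in I_A²/I_B².
A: Δ = 0!·12!·2!/15! = 1/1365; Racah Σ t=0..0: t=0:+1/4354560 = 1/4354560; ⇒ 3j(6 1 7; 3 1 -4)² = 11/273, sgn -1
B: Δ = 0!·12!·2!/15! = 1/1365; Racah Σ t=0..0: t=0:+1/479001600 = 1/479001600; ⇒ 3j(6 1 7; 6 0 -6)² = 1/105, sgn -1
I_A²/I_B² = (11/273)/(1/105) = 55/13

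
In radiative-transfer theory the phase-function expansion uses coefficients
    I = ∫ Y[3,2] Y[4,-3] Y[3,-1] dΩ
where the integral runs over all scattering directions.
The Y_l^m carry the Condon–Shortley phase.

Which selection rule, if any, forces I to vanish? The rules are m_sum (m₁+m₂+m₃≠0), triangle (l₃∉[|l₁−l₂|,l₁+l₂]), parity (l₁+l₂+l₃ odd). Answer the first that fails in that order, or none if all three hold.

m_sum

azimuthal sum: 2 − 3 − 1 = -2  ✗
1 ≤ 3 ≤ 7 (triangle on l)
L = 3 + 4 + 3 = 10 (even)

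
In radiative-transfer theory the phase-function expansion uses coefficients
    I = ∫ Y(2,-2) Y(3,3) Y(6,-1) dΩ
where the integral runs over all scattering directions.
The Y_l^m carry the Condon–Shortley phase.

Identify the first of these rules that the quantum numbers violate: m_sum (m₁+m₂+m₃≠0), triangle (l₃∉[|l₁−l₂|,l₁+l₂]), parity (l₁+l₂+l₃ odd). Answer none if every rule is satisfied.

triangle

m₁+m₂+m₃ = -2 + 3 − 1 = 0  ✓
triangle: |2−3|=1 ≤ l₃=6 ≤ 2+3=5  ✗
parity: l₁+l₂+l₃ = 11 is odd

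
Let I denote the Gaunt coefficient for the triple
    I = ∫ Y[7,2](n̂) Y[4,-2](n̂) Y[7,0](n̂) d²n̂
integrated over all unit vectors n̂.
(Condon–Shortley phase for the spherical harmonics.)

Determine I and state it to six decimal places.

m-sum 0 ✓  L=18 even ✓  3≤7≤11 ✓
Π(2lᵢ+1) = 15×9×15 = 2025
triangle coeff Δ(7,4,7) = 1/58198140
Σ_t [0,4]: t=0:+1/17418240 t=1:−1/622080 t=2:+1/230400 t=3:−1/622080 t=4:+1/17418240 = 1/806400
(3j)²=2268/230945 [(7 4 7; 0 0 0)], sign=-1
Σ_t [0,2]: t=0:+1/1382400 t=1:−1/622080 t=2:+1/2903040 = -47/87091200
(3j)²=2209/277134 [(7 4 7; 2 -2 0)], sign=+1
⇒ 4πI² = 338175810/2133423721
I = (-1)√(338175810/2133423721/(4π)) = -0.11231242

-0.112312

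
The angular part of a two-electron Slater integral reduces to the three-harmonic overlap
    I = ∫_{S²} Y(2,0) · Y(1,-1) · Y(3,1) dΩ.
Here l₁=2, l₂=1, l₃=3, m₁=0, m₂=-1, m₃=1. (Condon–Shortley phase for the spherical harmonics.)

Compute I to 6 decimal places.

-0.202301

m-sum 0 ✓  L=6 even ✓  1≤3≤3 ✓
Π(2lᵢ+1) = 5×3×7 = 105
triangle coeff Δ(2,1,3) = 1/105
Σ_t [0,0]: t=0:+1/4 = 1/4
(3j)²=3/35 [(2 1 3; 0 0 0)], sign=-1
Σ_t [0,0]: t=0:+1/8 = 1/8
(3j)²=2/35 [(2 1 3; 0 -1 1)], sign=+1
⇒ 4πI² = 18/35
I = (-1)√(18/35/(4π)) = -0.20230066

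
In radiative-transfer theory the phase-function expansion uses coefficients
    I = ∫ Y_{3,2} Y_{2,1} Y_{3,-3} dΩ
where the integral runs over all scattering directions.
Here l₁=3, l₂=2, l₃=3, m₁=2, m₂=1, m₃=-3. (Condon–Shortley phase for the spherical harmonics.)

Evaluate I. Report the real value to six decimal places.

Checks pass: Σm=0; 8 even; l₃=3∈[1,5].
(2·3+1)(2·2+1)(2·3+1) = 245
Δ: 2! 4! 2! / 9! → 1/3780
sum: t=0:+1/24 t=1:−1/4 t=2:+1/24 = -1/6
3j²(3 2 3; 0 0 0) = Δ·Π!·Σ² = 4/105  (sign +1)
sum: t=1:−1/48 = -1/48
3j²(3 2 3; 2 1 -3) = Δ·Π!·Σ² = 5/84  (sign -1)
combine: 4πI² = 245·4/105·5/84 = 5/9
take √, sign -1: I = -0.21026104

-0.210261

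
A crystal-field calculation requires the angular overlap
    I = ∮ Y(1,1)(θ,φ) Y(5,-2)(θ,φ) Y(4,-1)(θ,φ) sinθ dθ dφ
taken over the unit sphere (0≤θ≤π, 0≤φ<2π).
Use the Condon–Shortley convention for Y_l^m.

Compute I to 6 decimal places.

Σmᵢ = -2 ≠ 0, so the φ-integral vanishes; I = 0

0.000000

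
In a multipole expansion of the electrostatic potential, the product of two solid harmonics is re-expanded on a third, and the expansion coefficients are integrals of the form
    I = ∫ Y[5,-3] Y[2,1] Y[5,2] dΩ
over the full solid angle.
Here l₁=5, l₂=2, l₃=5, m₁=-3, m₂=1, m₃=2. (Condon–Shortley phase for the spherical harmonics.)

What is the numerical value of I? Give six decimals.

m-sum 0 ✓  L=12 even ✓  3≤5≤7 ✓
Π(2lᵢ+1) = 11×5×11 = 605
triangle coeff Δ(5,2,5) = 1/38610
Σ_t [0,2]: t=0:+1/2880 t=1:−1/576 t=2:+1/2880 = -1/960
(3j)²=10/429 [(5 2 5; 0 0 0)], sign=+1
Σ_t [1,2]: t=1:−1/10080 t=2:+1/2880 = 1/4032
(3j)²=10/429 [(5 2 5; -3 1 2)], sign=-1
⇒ 4πI² = 500/1521
I = (-1)√(500/1521/(4π)) = -0.16173926

-0.161739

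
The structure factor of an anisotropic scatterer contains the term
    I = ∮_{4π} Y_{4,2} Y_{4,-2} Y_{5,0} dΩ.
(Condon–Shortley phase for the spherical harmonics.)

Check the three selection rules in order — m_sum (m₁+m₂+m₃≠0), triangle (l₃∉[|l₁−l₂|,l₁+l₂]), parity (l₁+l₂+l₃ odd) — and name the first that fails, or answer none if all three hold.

azimuthal sum: 2 − 2 + 0 = 0  ✓
0 ≤ 5 ≤ 8 (triangle on l)  ✓
L = 4 + 4 + 5 = 13 (odd)  ✗

parity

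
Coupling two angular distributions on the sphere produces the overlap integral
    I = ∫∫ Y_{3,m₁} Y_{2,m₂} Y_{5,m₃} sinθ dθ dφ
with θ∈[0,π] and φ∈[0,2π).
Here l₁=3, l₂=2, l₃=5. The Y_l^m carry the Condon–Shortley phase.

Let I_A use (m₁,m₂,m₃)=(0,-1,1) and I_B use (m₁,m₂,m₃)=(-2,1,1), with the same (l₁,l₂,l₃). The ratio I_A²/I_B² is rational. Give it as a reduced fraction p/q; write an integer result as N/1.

10/3

Same 3,2,5: normalisation and zero-m 3j drop out of the ratio.
A: Δ: 0! 6! 4! / 11! → 1/2310; sum: t=0:+1/216 = 1/216; 3j²(3 2 5; 0 -1 1) = Δ·Π!·Σ² = 8/231  (sign +1)
B: Δ: 0! 6! 4! / 11! → 1/2310; sum: t=0:+1/720 = 1/720; 3j²(3 2 5; -2 1 1) = Δ·Π!·Σ² = 4/385  (sign +1)
I_A²/I_B² = (8/231)/(4/385) = 10/3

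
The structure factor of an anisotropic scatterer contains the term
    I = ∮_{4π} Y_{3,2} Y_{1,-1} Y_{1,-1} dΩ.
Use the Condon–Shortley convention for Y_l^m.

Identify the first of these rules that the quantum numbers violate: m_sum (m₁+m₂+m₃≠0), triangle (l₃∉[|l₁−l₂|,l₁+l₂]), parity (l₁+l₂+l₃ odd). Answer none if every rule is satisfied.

azimuthal sum: 2 − 1 − 1 = 0  ✓
2 ≤ 1 ≤ 4 (triangle on l)  ✗
L = 3 + 1 + 1 = 5 (odd)

triangle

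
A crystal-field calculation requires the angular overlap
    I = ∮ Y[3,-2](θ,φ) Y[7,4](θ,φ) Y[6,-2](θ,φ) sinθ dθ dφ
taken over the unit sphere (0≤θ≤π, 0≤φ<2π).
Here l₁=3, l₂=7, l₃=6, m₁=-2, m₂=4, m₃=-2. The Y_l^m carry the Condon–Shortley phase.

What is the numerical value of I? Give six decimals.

0.049256

m-sum 0 ✓  L=16 even ✓  4≤6≤10 ✓
Π(2lᵢ+1) = 7×15×13 = 1365
triangle coeff Δ(3,7,6) = 1/2042040
Σ_t [1,3]: t=1:−1/207360 t=2:+1/57600 t=3:−1/207360 = 1/129600
(3j)²=168/12155 [(3 7 6; 0 0 0)], sign=+1
Σ_t [3,4]: t=3:−1/967680 t=4:+1/725760 = 1/2903040
(3j)²=5/3094 [(3 7 6; -2 4 -2)], sign=+1
⇒ 4πI² = 1260/41327
I = (+1)√(1260/41327/(4π)) = 0.04925648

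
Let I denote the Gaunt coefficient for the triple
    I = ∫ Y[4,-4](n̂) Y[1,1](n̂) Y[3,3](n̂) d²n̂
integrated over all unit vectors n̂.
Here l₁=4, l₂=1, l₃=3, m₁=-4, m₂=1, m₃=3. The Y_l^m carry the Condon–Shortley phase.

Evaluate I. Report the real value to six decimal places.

Checks pass: Σm=0; 8 even; l₃=3∈[3,5].
(2·4+1)(2·1+1)(2·3+1) = 189
Δ: 2! 6! 0! / 9! → 1/252
sum: t=1:−1/36 = -1/36
3j²(4 1 3; 0 0 0) = Δ·Π!·Σ² = 4/63  (sign +1)
sum: t=2:+1/1440 = 1/1440
3j²(4 1 3; -4 1 3) = Δ·Π!·Σ² = 1/9  (sign +1)
combine: 4πI² = 189·4/63·1/9 = 4/3
take √, sign +1: I = 0.32573501

0.325735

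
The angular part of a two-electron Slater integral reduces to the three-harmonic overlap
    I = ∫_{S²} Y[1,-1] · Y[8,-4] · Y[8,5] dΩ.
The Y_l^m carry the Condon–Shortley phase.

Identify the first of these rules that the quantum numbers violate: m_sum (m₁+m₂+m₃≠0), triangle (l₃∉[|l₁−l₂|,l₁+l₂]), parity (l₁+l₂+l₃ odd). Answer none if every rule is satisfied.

parity

Σmᵢ = 0  ✓
l₃∈[|l₁−l₂|,l₁+l₂]=[7,9], have l₃=8  ✓
Σlᵢ = 17 ⇒ odd  ✗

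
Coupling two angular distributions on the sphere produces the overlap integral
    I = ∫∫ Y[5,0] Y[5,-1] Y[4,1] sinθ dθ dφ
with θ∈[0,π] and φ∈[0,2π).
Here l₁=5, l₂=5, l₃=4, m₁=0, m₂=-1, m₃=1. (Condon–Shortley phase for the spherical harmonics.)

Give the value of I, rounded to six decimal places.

-0.053153

Checks pass: Σm=0; 14 even; l₃=4∈[0,10].
(2·5+1)(2·5+1)(2·4+1) = 1089
Δ: 6! 4! 4! / 15! → 1/3153150
sum: t=1:−1/69120 t=2:+1/1728 t=3:−1/576 t=4:+1/1728 t=5:−1/69120 = -7/11520
3j²(5 5 4; 0 0 0) = Δ·Π!·Σ² = 2/143  (sign -1)
sum: t=1:−1/17280 t=2:+1/1152 t=3:−1/864 t=4:+1/6912 = -7/34560
3j²(5 5 4; 0 -1 1) = Δ·Π!·Σ² = 1/429  (sign +1)
combine: 4πI² = 1089·2/143·1/429 = 6/169
take √, sign -1: I = -0.05315295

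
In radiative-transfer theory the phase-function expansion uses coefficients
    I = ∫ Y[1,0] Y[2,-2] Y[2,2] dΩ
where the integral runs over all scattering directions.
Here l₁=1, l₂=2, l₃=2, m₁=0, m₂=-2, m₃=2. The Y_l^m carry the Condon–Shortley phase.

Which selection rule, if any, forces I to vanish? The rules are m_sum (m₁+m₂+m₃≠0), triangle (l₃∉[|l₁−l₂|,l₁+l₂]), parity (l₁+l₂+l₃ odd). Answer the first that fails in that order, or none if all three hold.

parity

Σmᵢ = 0  ✓
l₃∈[|l₁−l₂|,l₁+l₂]=[1,3], have l₃=2  ✓
Σlᵢ = 5 ⇒ odd  ✗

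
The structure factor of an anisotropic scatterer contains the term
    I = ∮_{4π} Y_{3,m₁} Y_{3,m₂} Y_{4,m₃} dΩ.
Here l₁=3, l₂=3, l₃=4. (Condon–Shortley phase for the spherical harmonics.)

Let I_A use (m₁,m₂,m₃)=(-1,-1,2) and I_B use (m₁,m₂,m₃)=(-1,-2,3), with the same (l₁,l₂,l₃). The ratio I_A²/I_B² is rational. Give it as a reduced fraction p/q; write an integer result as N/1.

20/7

l's match ⇒ only the (l;m) 3-j factors differ between A and B.
A: triangle coeff Δ(3,3,4) = 1/34650; Σ_t [0,2]: t=0:+1/192 t=1:−1/36 t=2:+1/192 = -5/288; (3j)²=20/693 [(3 3 4; -1 -1 2)], sign=-1
B: triangle coeff Δ(3,3,4) = 1/34650; Σ_t [0,1]: t=0:+1/288 t=1:−1/144 = -1/288; (3j)²=1/99 [(3 3 4; -1 -2 3)], sign=+1
I_A²/I_B² = (20/693)/(1/99) = 20/7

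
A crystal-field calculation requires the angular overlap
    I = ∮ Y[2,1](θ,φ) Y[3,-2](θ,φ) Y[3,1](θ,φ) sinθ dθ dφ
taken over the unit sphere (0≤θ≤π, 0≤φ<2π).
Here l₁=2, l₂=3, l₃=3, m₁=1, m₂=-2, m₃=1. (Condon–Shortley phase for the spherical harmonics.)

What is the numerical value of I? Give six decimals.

0.162868

Checks pass: Σm=0; 8 even; l₃=3∈[1,5].
(2·2+1)(2·3+1)(2·3+1) = 245
Δ: 2! 2! 4! / 9! → 1/3780
sum: t=0:+1/24 t=1:−1/4 t=2:+1/24 = -1/6
3j²(2 3 3; 0 0 0) = Δ·Π!·Σ² = 4/105  (sign +1)
sum: t=0:+1/12 t=1:−1/48 = 1/16
3j²(2 3 3; 1 -2 1) = Δ·Π!·Σ² = 1/28  (sign +1)
combine: 4πI² = 245·4/105·1/28 = 1/3
take √, sign +1: I = 0.16286750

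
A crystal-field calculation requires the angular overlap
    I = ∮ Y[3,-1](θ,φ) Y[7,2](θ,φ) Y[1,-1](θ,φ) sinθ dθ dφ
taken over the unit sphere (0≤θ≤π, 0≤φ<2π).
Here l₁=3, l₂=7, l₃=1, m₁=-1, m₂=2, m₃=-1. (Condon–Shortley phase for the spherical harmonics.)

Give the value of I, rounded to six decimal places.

0.000000

triangle: need 4≤l₃≤10, have 1; I=0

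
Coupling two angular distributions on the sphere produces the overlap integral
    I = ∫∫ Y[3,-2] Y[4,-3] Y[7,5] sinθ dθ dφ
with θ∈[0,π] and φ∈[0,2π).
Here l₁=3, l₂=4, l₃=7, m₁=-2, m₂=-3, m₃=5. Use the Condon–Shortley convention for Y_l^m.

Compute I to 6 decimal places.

-0.268170

Checks pass: Σm=0; 14 even; l₃=7∈[1,7].
(2·3+1)(2·4+1)(2·7+1) = 945
Δ: 0! 6! 8! / 15! → 1/45045
sum: t=0:+1/20736 = 1/20736
3j²(3 4 7; 0 0 0) = Δ·Π!·Σ² = 35/1287  (sign -1)
sum: t=0:+1/604800 = 1/604800
3j²(3 4 7; -2 -3 5) = Δ·Π!·Σ² = 16/455  (sign +1)
combine: 4πI² = 945·35/1287·16/455 = 1680/1859
take √, sign -1: I = -0.26816989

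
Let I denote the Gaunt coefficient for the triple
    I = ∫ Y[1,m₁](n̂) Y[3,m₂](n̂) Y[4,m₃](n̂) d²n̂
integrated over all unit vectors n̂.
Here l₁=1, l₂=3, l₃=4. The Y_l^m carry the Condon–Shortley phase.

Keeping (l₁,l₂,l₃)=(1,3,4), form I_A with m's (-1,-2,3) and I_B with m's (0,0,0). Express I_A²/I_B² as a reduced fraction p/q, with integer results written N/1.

Same 1,3,4: normalisation and zero-m 3j drop out of the ratio.
A: Δ: 0! 2! 6! / 9! → 1/252; sum: t=0:+1/240 = 1/240; 3j²(1 3 4; -1 -2 3) = Δ·Π!·Σ² = 1/12  (sign -1)
B: Δ: 0! 2! 6! / 9! → 1/252; sum: t=0:+1/36 = 1/36; 3j²(1 3 4; 0 0 0) = Δ·Π!·Σ² = 4/63  (sign +1)
I_A²/I_B² = (1/12)/(4/63) = 21/16

21/16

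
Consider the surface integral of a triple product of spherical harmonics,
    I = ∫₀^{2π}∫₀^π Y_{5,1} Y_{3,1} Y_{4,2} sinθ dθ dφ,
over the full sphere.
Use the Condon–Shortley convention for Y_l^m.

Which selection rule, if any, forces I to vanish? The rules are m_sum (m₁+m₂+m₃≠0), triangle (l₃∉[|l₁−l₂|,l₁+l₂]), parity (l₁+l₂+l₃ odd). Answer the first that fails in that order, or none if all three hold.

m₁+m₂+m₃ = 1 + 1 + 2 = 4  ✗
triangle: |5−3|=2 ≤ l₃=4 ≤ 5+3=8
parity: l₁+l₂+l₃ = 12 is even

m_sum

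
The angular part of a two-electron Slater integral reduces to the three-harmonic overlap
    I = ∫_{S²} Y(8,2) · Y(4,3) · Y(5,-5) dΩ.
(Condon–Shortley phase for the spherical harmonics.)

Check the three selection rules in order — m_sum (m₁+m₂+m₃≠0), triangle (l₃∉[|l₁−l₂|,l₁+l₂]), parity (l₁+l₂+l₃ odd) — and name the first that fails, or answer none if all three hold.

m₁+m₂+m₃ = 2 + 3 − 5 = 0  ✓
triangle: |8−4|=4 ≤ l₃=5 ≤ 8+4=12  ✓
parity: l₁+l₂+l₃ = 17 is odd  ✗

parity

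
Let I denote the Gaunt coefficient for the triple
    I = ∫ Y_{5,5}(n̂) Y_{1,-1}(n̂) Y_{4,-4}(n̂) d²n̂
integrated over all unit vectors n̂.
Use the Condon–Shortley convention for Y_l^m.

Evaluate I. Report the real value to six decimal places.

m-sum 0 ✓  L=10 even ✓  4≤4≤6 ✓
Π(2lᵢ+1) = 11×3×9 = 297
triangle coeff Δ(5,1,4) = 1/495
Σ_t [1,1]: t=1:−1/576 = -1/576
(3j)²=5/99 [(5 1 4; 0 0 0)], sign=-1
Σ_t [0,0]: t=0:+1/80640 = 1/80640
(3j)²=1/11 [(5 1 4; 5 -1 -4)], sign=+1
⇒ 4πI² = 15/11
I = (-1)√(15/11/(4π)) = -0.32941575

-0.329416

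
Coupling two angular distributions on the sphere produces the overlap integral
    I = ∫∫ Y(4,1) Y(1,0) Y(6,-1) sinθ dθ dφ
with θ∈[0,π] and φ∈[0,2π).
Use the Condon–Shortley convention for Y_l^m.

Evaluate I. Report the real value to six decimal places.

|4−1|≤6≤4+1 violated ⇒ I = 0

0.000000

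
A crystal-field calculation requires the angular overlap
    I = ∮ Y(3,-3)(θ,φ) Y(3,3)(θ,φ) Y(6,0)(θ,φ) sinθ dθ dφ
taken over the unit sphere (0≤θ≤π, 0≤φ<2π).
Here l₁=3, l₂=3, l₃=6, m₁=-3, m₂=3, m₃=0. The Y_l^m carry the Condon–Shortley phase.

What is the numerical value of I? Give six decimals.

Checks pass: Σm=0; 12 even; l₃=6∈[0,6].
(2·3+1)(2·3+1)(2·6+1) = 637
Δ: 0! 6! 6! / 13! → 1/12012
sum: t=0:+1/1296 = 1/1296
3j²(3 3 6; 0 0 0) = Δ·Π!·Σ² = 100/3003  (sign +1)
sum: t=0:+1/518400 = 1/518400
3j²(3 3 6; -3 3 0) = Δ·Π!·Σ² = 1/12012  (sign +1)
combine: 4πI² = 637·100/3003·1/12012 = 25/14157
take √, sign +1: I = 0.01185440

0.011854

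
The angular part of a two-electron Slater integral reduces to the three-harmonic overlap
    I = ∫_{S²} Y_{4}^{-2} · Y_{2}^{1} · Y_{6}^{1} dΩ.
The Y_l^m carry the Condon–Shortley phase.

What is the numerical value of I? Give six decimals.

Checks pass: Σm=0; 12 even; l₃=6∈[2,6].
(2·4+1)(2·2+1)(2·6+1) = 585
Δ: 0! 8! 4! / 13! → 1/6435
sum: t=0:+1/2304 = 1/2304
3j²(4 2 6; 0 0 0) = Δ·Π!·Σ² = 5/143  (sign +1)
sum: t=0:+1/8640 = 1/8640
3j²(4 2 6; -2 1 1) = Δ·Π!·Σ² = 14/1287  (sign -1)
combine: 4πI² = 585·5/143·14/1287 = 350/1573
take √, sign -1: I = -0.13306527

-0.133065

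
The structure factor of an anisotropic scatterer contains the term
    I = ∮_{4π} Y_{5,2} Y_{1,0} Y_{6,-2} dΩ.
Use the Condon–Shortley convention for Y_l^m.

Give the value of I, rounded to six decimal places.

Checks pass: Σm=0; 12 even; l₃=6∈[4,6].
(2·5+1)(2·1+1)(2·6+1) = 429
Δ: 0! 10! 2! / 13! → 1/858
sum: t=0:+1/14400 = 1/14400
3j²(5 1 6; 0 0 0) = Δ·Π!·Σ² = 6/143  (sign +1)
sum: t=0:+1/30240 = 1/30240
3j²(5 1 6; 2 0 -2) = Δ·Π!·Σ² = 16/429  (sign +1)
combine: 4πI² = 429·6/143·16/429 = 96/143
take √, sign +1: I = 0.23113338

0.231133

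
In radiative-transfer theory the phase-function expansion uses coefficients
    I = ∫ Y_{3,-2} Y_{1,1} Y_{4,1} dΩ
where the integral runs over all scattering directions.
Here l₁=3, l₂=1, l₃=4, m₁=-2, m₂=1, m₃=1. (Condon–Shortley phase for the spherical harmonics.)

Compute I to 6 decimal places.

Checks pass: Σm=0; 8 even; l₃=4∈[2,4].
(2·3+1)(2·1+1)(2·4+1) = 189
Δ: 0! 6! 2! / 9! → 1/252
sum: t=0:+1/36 = 1/36
3j²(3 1 4; 0 0 0) = Δ·Π!·Σ² = 4/63  (sign +1)
sum: t=0:+1/240 = 1/240
3j²(3 1 4; -2 1 1) = Δ·Π!·Σ² = 1/84  (sign -1)
combine: 4πI² = 189·4/63·1/84 = 1/7
take √, sign -1: I = -0.10662181

-0.106622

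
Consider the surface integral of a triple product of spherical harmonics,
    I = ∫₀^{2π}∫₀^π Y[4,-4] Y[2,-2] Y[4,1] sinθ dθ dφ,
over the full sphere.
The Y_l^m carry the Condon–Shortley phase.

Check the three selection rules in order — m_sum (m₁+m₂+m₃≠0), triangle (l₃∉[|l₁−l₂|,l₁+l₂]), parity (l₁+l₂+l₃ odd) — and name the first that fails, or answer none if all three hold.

m_sum

azimuthal sum: -4 − 2 + 1 = -5  ✗
2 ≤ 4 ≤ 6 (triangle on l)
L = 4 + 2 + 4 = 10 (even)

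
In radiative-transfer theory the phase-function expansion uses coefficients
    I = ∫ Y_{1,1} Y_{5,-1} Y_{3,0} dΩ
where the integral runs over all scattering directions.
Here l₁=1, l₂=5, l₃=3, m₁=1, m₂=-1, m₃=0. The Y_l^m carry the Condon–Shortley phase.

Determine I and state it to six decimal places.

0.000000

l₃=3 ∉ [4,6] — triangle fails ⇒ I = 0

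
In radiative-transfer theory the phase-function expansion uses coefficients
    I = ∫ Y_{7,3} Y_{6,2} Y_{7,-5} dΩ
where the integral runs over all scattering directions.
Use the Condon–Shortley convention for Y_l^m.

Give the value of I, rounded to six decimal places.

-0.112256

Checks pass: Σm=0; 20 even; l₃=7∈[1,13].
(2·7+1)(2·6+1)(2·7+1) = 2925
Δ: 6! 8! 6! / 21! → 1/2444321880
sum: t=0:+1/2612736000 t=1:−1/20736000 t=2:+1/1658880 t=3:−1/746496 t=4:+1/1658880 t=5:−1/20736000 t=6:+1/2612736000 = -1/4354560
3j²(7 6 7; 0 0 0) = Δ·Π!·Σ² = 1000/138567  (sign +1)
sum: t=2:+1/49766400 t=3:−1/21772800 t=4:+1/92897280 = -1/66355200
3j²(7 6 7; 3 2 -5) = Δ·Π!·Σ² = 63/8398  (sign -1)
combine: 4πI² = 2925·1000/138567·63/8398 = 2362500/14919047
take √, sign -1: I = -0.11225623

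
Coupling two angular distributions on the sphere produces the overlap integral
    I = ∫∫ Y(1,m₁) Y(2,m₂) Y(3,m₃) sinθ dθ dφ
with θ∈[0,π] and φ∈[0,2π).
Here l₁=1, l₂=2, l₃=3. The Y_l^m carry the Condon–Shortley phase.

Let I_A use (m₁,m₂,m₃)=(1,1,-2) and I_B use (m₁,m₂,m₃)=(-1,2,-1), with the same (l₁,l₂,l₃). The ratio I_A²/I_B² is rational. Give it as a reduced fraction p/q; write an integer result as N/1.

l's match ⇒ only the (l;m) 3-j factors differ between A and B.
A: triangle coeff Δ(1,2,3) = 1/105; Σ_t [0,0]: t=0:+1/12 = 1/12; (3j)²=2/21 [(1 2 3; 1 1 -2)], sign=-1
B: triangle coeff Δ(1,2,3) = 1/105; Σ_t [0,0]: t=0:+1/48 = 1/48; (3j)²=1/105 [(1 2 3; -1 2 -1)], sign=+1
I_A²/I_B² = (2/21)/(1/105) = 10/1

10/1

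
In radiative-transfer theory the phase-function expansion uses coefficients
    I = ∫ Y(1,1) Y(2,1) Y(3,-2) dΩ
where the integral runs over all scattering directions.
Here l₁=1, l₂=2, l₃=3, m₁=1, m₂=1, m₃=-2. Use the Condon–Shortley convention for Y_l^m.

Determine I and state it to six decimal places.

Rules hold: Σm=0, L=6 even, 1≤3≤3.
N = 3·5·7 = 105
Δ = 0!·2!·4!/7! = 1/105
Racah Σ t=0..0: t=0:+1/4 = 1/4
⇒ 3j(1 2 3; 0 0 0)² = 3/35, sgn -1
Racah Σ t=0..0: t=0:+1/12 = 1/12
⇒ 3j(1 2 3; 1 1 -2)² = 2/21, sgn -1
4πI² = N·(3j₀)²·(3jₘ)² = 6/7
I = +1·√(0.857143/4π) = 0.26116903

0.261169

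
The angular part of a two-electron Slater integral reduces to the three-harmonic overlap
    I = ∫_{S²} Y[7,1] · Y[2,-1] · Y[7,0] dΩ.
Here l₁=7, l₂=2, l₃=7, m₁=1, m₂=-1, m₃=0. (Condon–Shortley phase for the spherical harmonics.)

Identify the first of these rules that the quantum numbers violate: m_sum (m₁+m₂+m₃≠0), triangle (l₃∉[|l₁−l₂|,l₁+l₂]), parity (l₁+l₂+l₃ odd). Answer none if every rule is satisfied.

none

azimuthal sum: 1 − 1 + 0 = 0  ✓
5 ≤ 7 ≤ 9 (triangle on l)  ✓
L = 7 + 2 + 7 = 16 (even)  ✓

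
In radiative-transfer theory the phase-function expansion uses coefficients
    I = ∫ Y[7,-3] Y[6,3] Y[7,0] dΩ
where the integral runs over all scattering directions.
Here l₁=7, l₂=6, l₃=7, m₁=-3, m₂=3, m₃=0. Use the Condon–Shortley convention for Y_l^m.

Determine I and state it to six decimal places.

Rules hold: Σm=0, L=20 even, 1≤7≤13.
N = 15·13·15 = 2925
Δ = 6!·8!·6!/21! = 1/2444321880
Racah Σ t=0..6: t=0:+1/2612736000 t=1:−1/20736000 t=2:+1/1658880 t=3:−1/746496 t=4:+1/1658880 t=5:−1/20736000 t=6:+1/2612736000 = -1/4354560
⇒ 3j(7 6 7; 0 0 0)² = 1000/138567, sgn +1
Racah Σ t=3..6: t=3:−1/130636800 t=4:+1/8294400 t=5:−1/4147200 t=6:+1/14929920 = -1/16329600
⇒ 3j(7 6 7; -3 3 0)² = 1024/138567, sgn +1
4πI² = N·(3j₀)²·(3jₘ)² = 25600000/164109517
I = +1·√(0.155993/4π) = 0.11141616

0.111416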